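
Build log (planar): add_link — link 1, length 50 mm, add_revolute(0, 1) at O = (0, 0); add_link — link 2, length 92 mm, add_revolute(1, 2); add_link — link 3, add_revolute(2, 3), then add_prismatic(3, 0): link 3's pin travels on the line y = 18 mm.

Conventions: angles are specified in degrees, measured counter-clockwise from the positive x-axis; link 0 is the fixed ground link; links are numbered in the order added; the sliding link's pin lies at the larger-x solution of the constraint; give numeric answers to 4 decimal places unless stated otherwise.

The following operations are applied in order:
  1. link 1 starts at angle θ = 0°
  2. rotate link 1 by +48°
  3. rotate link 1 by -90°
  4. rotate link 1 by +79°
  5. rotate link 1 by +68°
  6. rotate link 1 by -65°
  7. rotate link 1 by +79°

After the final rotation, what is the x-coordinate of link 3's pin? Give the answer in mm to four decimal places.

geometry: r = 50 mm, L = 92 mm, e = 18 mm; θ starts at 0°
rotate link 1 by +48°: θ ← 0° +48° = 48°
rotate link 1 by -90°: θ ← 48° -90° = -42°
rotate link 1 by +79°: θ ← -42° +79° = 37°
rotate link 1 by +68°: θ ← 37° +68° = 105°
rotate link 1 by -65°: θ ← 105° -65° = 40°
rotate link 1 by +79°: θ ← 40° +79° = 119°
crank pin P = (r cos θ, r sin θ) = (-24.240481, 43.730985)
h = r sin θ − e = 43.730985 − 18 = 25.730985
x = r cos θ + √(L² − h²) = -24.240481 + 88.328457 = 64.087976

64.0880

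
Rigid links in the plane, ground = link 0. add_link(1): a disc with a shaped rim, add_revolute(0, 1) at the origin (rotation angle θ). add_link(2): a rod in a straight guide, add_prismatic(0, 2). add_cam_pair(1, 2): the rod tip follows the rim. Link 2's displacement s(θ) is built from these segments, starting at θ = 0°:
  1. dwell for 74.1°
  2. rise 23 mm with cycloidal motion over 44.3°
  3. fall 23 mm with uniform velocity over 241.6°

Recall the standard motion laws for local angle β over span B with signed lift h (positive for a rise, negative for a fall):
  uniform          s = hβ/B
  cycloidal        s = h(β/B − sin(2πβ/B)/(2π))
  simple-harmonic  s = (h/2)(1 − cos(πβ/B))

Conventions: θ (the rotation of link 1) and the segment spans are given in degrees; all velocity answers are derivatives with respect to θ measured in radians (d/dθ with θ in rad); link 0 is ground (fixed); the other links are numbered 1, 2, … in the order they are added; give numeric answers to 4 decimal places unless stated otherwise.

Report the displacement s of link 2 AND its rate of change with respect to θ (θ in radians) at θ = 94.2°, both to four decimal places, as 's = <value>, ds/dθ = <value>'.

segment 1 (0° to 74.1°, dwell): s unchanged at 0.0000
θ = 94.2° falls in segment 2 (74.1° to 118.4°, cycloidal, h = 23): β = 94.2 − 74.1 = 20.1°, B = 44.3°; Δs = 23·(0.4537 − sin(2π·0.4537)/(2π)) = 9.3863; s = 0.0000 + 9.3863 = 9.3863
velocity in seg [74.1°–118.4°] (cycloidal), θ in radians: β = 20.1° = 0.3508 rad, B = 44.3° = 0.7732 rad; ds/dθ = (h/B)(1 − cos(2πβ/B)) = (23/0.7732)(1 − cos(2π·0.4537)) = 58.245913 mm/rad

s = 9.3863, ds/dθ = 58.2459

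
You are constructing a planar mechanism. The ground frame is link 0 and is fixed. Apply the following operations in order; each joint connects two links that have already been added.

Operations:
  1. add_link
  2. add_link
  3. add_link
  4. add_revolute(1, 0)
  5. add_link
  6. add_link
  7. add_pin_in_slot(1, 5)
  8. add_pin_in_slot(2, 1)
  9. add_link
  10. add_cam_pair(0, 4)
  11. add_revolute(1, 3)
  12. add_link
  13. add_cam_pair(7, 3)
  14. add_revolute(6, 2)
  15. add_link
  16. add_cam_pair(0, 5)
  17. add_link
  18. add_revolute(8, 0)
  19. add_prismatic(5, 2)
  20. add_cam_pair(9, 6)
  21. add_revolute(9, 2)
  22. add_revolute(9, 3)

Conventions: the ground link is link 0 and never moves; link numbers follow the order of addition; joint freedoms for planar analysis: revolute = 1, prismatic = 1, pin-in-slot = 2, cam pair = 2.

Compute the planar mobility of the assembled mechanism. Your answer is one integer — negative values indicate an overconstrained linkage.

ground; <1,0,0>
#1 <2,0,0>
#2 <3,0,0>
#3 <4,0,0>
R:1↔0 J1 <4,1,0>
#4 <5,1,0>
#5 <6,1,0>
PS:1↔5 J2 <6,1,1>
PS:2↔1 J2 <6,1,2>
#6 <7,1,2>
C:0↔4 J2 <7,1,3>
R:1↔3 J1 <7,2,3>
#7 <8,2,3>
C:7↔3 J2 <8,2,4>
R:6↔2 J1 <8,3,4>
#8 <9,3,4>
C:0↔5 J2 <9,3,5>
#9 <10,3,5>
R:8↔0 J1 <10,4,5>
P:5↔2 J1 <10,5,5>
C:9↔6 J2 <10,5,6>
R:9↔2 J1 <10,6,6>
R:9↔3 J1 <10,7,6>
3×9 − 2×7 − 1×6 = 7

M = 7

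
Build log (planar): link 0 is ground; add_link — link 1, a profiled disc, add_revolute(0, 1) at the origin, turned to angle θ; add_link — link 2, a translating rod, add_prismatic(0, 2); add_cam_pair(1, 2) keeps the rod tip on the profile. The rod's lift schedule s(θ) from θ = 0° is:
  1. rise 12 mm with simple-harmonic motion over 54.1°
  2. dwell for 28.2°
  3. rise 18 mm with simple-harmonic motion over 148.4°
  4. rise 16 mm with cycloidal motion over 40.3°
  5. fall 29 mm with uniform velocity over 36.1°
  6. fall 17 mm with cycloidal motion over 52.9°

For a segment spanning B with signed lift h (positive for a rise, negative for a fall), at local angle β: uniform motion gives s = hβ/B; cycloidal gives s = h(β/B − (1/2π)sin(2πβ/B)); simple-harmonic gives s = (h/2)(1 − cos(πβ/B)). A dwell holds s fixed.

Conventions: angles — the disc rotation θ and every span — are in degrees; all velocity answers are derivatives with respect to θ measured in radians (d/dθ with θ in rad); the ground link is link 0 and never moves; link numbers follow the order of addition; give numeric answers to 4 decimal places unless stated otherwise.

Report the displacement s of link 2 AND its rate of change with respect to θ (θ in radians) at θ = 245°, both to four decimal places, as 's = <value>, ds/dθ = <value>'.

seg 1 [0°–54.1°] simple-harmonic, h=12: full span → s += 12 → s = 12.0000
seg 2 [54.1°–82.3°] dwell: s stays 12.0000
seg 3 [82.3°–230.7°] simple-harmonic, h=18: full span → s += 18 → s = 30.0000
seg 4 [230.7°–271°] cycloidal, h=16: θ=245° here. β=14.3, B=40.3. 16·(0.3548 − sin(2π·0.3548)/(2π)) = 3.6637 → s = 33.6637
velocity in seg [230.7°–271°] (cycloidal), θ in radians: β = 14.3° = 0.2496 rad, B = 40.3° = 0.7034 rad; ds/dθ = (h/B)(1 − cos(2πβ/B)) = (16/0.7034)(1 − cos(2π·0.3548)) = 36.671710 mm/rad

s = 33.6637, ds/dθ = 36.6717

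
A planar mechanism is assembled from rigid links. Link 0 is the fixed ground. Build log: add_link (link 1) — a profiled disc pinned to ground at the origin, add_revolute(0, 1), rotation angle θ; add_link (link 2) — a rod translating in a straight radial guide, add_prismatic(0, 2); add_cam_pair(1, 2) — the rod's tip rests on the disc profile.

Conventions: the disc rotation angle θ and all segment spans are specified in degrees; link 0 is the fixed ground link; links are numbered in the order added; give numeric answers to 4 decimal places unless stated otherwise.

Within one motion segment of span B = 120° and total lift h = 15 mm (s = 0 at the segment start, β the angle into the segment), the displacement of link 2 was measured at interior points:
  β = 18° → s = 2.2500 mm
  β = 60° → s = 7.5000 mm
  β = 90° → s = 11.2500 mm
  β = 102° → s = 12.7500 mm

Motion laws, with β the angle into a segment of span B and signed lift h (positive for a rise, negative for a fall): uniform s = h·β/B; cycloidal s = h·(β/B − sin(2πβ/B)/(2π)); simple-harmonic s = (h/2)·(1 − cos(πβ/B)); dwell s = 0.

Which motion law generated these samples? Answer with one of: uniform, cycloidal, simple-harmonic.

candidates at β/B = r: uniform s = h·r (linear in β); cycloidal s = h·(r − sin(2πr)/(2π)); simple-harmonic s = (h/2)(1 − cos(πr))
β=18°: printed 2.2500 | uniform 2.2500, cycloidal 0.3186, simple-harmonic 0.8175
β=60°: printed 7.5000 | uniform 7.5000, cycloidal 7.5000, simple-harmonic 7.5000
β=90°: printed 11.2500 | uniform 11.2500, cycloidal 13.6373, simple-harmonic 12.8033
β=102°: printed 12.7500 | uniform 12.7500, cycloidal 14.6814, simple-harmonic 14.1825
only one law matches every sample → uniform

uniform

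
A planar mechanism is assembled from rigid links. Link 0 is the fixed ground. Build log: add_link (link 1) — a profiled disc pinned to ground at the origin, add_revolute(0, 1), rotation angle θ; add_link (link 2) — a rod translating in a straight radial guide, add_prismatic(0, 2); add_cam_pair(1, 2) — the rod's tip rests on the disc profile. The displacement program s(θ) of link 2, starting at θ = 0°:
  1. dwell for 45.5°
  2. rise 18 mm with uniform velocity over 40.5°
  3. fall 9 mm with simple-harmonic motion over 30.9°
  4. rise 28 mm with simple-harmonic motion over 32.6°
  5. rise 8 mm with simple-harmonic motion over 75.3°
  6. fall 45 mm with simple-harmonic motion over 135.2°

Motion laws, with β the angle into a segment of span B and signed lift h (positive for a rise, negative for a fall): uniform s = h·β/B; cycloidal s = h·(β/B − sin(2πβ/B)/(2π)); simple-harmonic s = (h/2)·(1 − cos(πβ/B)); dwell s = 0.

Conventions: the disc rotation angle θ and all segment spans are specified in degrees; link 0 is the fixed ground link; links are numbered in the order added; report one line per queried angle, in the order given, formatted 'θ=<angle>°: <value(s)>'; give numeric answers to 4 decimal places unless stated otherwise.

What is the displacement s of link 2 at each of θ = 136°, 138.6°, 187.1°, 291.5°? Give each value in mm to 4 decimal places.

seg 1 [0°–45.5°] dwell: s stays 0.0000
seg 2 [45.5°–86°] uniform, h=18: full span → s += 18 → s = 18.0000
seg 3 [86°–116.9°] simple-harmonic, h=-9: full span → s += -9 → s = 9.0000
seg 4 [116.9°–149.5°] simple-harmonic, h=28: θ=136° here. β=19.1, B=32.6. 28/2·(1 − cos(π·0.5859)) = 17.7319 → s = 26.7319
seg 4 [116.9°–149.5°] simple-harmonic, h=28: θ=138.6° here. β=21.7, B=32.6. 28/2·(1 − cos(π·0.6656)) = 20.9610 → s = 29.9610
seg 4 [116.9°–149.5°] simple-harmonic, h=28: full span → s += 28 → s = 37.0000
seg 5 [149.5°–224.8°] simple-harmonic, h=8: θ=187.1° here. β=37.6, B=75.3. 8/2·(1 − cos(π·0.4993)) = 3.9917 → s = 40.9917
seg 5 [149.5°–224.8°] simple-harmonic, h=8: full span → s += 8 → s = 45.0000
seg 6 [224.8°–360°] simple-harmonic, h=-45: θ=291.5° here. β=66.7, B=135.2. -45/2·(1 − cos(π·0.4933)) = -22.0295 → s = 22.9705

θ=136°: 26.7319
θ=138.6°: 29.9610
θ=187.1°: 40.9917
θ=291.5°: 22.9705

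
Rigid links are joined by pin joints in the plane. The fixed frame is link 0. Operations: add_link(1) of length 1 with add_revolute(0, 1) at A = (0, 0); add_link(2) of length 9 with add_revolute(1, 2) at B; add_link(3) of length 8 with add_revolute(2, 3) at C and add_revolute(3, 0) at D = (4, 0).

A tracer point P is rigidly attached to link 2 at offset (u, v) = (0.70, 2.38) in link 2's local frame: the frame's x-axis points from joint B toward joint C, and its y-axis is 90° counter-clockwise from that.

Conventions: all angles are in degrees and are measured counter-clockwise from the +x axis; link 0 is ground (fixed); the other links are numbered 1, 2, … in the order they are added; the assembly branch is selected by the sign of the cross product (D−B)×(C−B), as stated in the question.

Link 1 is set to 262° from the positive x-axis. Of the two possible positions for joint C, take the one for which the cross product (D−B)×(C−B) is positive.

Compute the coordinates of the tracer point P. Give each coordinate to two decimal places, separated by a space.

A=(0,0), D=(4.00,0)
B = A + 1.00·(cos262°, sin262°) = (-0.1392, -0.9903)
|BD| = 4.2560
circle(B,9.00) ∩ circle(D,8.00): a=4.1252, h=7.9989
  candidates: C₊=(2.0116,7.7490) cross=34.043; C₋=(5.7340,-7.8098) cross=-34.043
  branch + wants cross > 0 → take C=(2.0116,7.7490) (cross=34.043)
ex = (C−B)/|BC| = (0.2390,0.9710); ey = (-0.9710,0.2390)
P = B + 0.70·ex + 2.38·ey = (-2.2829,0.2582)

-2.28 0.26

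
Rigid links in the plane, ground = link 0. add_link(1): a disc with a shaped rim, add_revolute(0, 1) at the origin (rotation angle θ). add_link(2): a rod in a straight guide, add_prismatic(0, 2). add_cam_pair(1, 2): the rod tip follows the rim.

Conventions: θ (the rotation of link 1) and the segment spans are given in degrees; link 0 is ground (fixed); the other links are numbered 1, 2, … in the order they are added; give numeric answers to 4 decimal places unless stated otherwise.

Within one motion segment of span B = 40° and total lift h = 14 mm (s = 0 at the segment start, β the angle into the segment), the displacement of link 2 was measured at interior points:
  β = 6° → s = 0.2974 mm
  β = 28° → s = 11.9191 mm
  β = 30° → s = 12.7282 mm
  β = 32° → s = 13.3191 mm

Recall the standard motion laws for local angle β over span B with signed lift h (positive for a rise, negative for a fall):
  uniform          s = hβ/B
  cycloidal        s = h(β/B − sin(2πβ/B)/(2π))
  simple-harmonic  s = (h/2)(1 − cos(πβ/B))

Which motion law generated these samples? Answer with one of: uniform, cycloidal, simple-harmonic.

candidates at β/B = r: uniform s = h·r (linear in β); cycloidal s = h·(r − sin(2πr)/(2π)); simple-harmonic s = (h/2)(1 − cos(πr))
β=6°: printed 0.2974 | uniform 2.1000, cycloidal 0.2974, simple-harmonic 0.7630
β=28°: printed 11.9191 | uniform 9.8000, cycloidal 11.9191, simple-harmonic 11.1145
β=30°: printed 12.7282 | uniform 10.5000, cycloidal 12.7282, simple-harmonic 11.9497
β=32°: printed 13.3191 | uniform 11.2000, cycloidal 13.3191, simple-harmonic 12.6631
only one law matches every sample → cycloidal

cycloidal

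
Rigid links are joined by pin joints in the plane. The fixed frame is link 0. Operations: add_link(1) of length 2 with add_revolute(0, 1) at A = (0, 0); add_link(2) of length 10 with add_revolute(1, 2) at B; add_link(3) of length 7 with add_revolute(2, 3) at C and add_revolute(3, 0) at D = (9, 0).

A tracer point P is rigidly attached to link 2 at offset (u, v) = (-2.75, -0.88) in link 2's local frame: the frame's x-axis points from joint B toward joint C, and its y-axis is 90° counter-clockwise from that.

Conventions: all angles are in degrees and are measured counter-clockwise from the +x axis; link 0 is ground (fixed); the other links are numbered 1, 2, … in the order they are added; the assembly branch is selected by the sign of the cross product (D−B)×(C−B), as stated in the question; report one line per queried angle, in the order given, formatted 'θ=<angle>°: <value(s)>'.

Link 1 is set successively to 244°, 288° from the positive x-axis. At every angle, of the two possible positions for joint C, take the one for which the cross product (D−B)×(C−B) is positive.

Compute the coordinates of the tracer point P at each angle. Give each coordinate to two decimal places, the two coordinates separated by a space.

A=(0,0), D=(9.00,0)
θ=244°: B = A + 2.00·(cos244°, sin244°) = (-0.8767, -1.7976)
θ=244°: |BD| = 10.0390
θ=244°: circle(B,10.00) ∩ circle(D,7.00): a=7.5596, h=6.5462
θ=244°:   candidates: C₊=(5.3885,5.9964) cross=65.717; C₋=(7.7328,-6.8844) cross=-65.717
θ=244°:   branch + wants cross > 0 → take C=(5.3885,5.9964) (cross=65.717)
θ=244°: ex = (C−B)/|BC| = (0.6265,0.7794); ey = (-0.7794,0.6265)
θ=244°: P = B + -2.75·ex + -0.88·ey = (-1.9138,-4.4923)
θ=288°: B = A + 2.00·(cos288°, sin288°) = (0.6180, -1.9021)
θ=288°: |BD| = 8.5951
θ=288°: circle(B,10.00) ∩ circle(D,7.00): a=7.2644, h=6.8723
θ=288°:   candidates: C₊=(6.1814,6.4075) cross=59.068; C₋=(9.2231,-6.9964) cross=-59.068
θ=288°:   branch + wants cross > 0 → take C=(6.1814,6.4075) (cross=59.068)
θ=288°: ex = (C−B)/|BC| = (0.5563,0.8310); ey = (-0.8310,0.5563)
θ=288°: P = B + -2.75·ex + -0.88·ey = (-0.1806,-4.6768)

θ=244°: -1.91 -4.49
θ=288°: -0.18 -4.68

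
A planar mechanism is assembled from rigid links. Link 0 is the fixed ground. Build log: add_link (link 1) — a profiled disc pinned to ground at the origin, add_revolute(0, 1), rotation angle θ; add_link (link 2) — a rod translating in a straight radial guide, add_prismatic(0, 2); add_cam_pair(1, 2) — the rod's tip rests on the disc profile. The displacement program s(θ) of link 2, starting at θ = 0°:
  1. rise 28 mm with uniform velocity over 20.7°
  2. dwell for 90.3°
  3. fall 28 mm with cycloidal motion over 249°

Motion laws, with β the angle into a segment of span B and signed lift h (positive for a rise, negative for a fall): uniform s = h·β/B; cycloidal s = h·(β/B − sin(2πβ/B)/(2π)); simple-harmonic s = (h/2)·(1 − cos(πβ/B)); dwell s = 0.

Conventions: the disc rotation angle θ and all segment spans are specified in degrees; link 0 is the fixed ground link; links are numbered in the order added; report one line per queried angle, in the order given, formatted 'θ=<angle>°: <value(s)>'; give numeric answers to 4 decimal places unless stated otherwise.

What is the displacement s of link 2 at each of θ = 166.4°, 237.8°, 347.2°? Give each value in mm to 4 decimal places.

seg 1 [0°–20.7°] uniform, h=28: full span → s += 28 → s = 28.0000
seg 2 [20.7°–111°] dwell: s stays 28.0000
seg 3 [111°–360°] cycloidal, h=-28: θ=166.4° here. β=55.4, B=249. -28·(0.2225 − sin(2π·0.2225)/(2π)) = -1.8398 → s = 26.1602
seg 3 [111°–360°] cycloidal, h=-28: θ=237.8° here. β=126.8, B=249. -28·(0.5092 − sin(2π·0.5092)/(2π)) = -14.5171 → s = 13.4829
seg 3 [111°–360°] cycloidal, h=-28: θ=347.2° here. β=236.2, B=249. -28·(0.9486 − sin(2π·0.9486)/(2π)) = -27.9751 → s = 0.0249

θ=166.4°: 26.1602
θ=237.8°: 13.4829
θ=347.2°: 0.0249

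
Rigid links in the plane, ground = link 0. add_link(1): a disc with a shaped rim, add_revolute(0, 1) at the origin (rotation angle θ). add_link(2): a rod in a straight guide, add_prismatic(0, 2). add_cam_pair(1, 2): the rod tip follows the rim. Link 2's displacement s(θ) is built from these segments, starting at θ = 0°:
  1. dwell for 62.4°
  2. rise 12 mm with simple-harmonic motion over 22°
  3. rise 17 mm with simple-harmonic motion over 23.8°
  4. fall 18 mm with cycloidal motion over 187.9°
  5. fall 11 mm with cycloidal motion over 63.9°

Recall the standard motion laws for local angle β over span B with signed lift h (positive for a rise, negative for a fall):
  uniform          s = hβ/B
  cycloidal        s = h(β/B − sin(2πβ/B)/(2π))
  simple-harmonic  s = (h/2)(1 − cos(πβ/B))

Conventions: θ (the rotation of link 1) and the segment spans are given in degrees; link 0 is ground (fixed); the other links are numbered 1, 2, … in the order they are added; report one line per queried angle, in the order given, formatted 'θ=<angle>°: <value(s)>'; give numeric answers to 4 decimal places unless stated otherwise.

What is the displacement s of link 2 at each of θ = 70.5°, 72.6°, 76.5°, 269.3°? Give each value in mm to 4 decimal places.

segment 1 (0° to 62.4°, dwell): s unchanged at 0.0000
θ = 70.5° falls in segment 2 (62.4° to 84.4°, simple-harmonic, h = 12): β = 70.5 − 62.4 = 8.1°, B = 22°; Δs = 12/2·(1 − cos(π·0.3682)) = 3.5857; s = 0.0000 + 3.5857 = 3.5857
θ = 72.6° falls in segment 2 (62.4° to 84.4°, simple-harmonic, h = 12): β = 72.6 − 62.4 = 10.2°, B = 22°; Δs = 12/2·(1 − cos(π·0.4636)) = 5.3161; s = 0.0000 + 5.3161 = 5.3161
θ = 76.5° falls in segment 2 (62.4° to 84.4°, simple-harmonic, h = 12): β = 76.5 − 62.4 = 14.1°, B = 22°; Δs = 12/2·(1 − cos(π·0.6409)) = 8.5702; s = 0.0000 + 8.5702 = 8.5702
segment 2 (62.4° to 84.4°, simple-harmonic, h = 12) is passed completely: s = 0.0000 + (12) = 12.0000
segment 3 (84.4° to 108.2°, simple-harmonic, h = 17) is passed completely: s = 12.0000 + (17) = 29.0000
θ = 269.3° falls in segment 4 (108.2° to 296.1°, cycloidal, h = -18): β = 269.3 − 108.2 = 161.1°, B = 187.9°; Δs = -18·(0.8574 − sin(2π·0.8574)/(2π)) = -17.6699; s = 29.0000 − 17.6699 = 11.3301

θ=70.5°: 3.5857
θ=72.6°: 5.3161
θ=76.5°: 8.5702
θ=269.3°: 11.3301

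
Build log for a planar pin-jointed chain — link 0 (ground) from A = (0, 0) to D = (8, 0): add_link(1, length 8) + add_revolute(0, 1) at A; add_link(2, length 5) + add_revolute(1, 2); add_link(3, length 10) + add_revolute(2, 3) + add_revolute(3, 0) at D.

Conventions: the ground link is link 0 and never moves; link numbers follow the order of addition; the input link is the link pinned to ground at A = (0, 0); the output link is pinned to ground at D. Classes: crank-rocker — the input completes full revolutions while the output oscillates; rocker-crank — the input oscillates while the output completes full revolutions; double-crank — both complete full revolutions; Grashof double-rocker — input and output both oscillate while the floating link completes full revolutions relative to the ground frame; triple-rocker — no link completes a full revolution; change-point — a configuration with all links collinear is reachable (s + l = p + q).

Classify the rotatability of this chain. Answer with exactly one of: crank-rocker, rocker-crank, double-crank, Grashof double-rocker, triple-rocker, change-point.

lengths: ground=8, input=8, coupler=5, output=10
sorted: s=5 (shortest), l=10 (longest), p+q=16
s + l = 15 vs p + q = 16
s + l < p + q (Grashof) with shortest = coupler link → Grashof double-rocker

Grashof double-rocker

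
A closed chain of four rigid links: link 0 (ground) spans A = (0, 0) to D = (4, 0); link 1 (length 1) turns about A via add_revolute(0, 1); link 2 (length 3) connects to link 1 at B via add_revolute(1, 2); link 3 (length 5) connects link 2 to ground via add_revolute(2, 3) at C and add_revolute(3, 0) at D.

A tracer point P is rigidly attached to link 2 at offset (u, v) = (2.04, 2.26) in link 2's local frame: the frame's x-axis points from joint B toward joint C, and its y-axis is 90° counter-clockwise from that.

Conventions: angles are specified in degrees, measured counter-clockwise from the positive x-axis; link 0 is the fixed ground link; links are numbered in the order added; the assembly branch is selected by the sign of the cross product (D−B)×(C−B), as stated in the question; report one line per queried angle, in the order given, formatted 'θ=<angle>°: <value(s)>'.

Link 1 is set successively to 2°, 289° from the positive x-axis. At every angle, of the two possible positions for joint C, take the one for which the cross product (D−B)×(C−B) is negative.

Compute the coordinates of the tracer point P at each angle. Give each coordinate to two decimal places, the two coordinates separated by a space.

A=(0,0), D=(4.00,0)
θ=2°: B = A + 1.00·(cos2°, sin2°) = (0.9994, 0.0349)
θ=2°: |BD| = 3.0008
θ=2°: circle(B,3.00) ∩ circle(D,5.00): a=-1.1655, h=2.7643
θ=2°:   candidates: C₊=(-0.1339,2.8126) cross=8.295; C₋=(-0.1982,-2.7157) cross=-8.295
θ=2°:   branch - wants cross < 0 → take C=(-0.1982,-2.7157) (cross=-8.295)
θ=2°: ex = (C−B)/|BC| = (-0.3992,-0.9169); ey = (0.9169,-0.3992)
θ=2°: P = B + 2.04·ex + 2.26·ey = (2.2571,-2.7377)
θ=289°: B = A + 1.00·(cos289°, sin289°) = (0.3256, -0.9455)
θ=289°: |BD| = 3.7941
θ=289°: circle(B,3.00) ∩ circle(D,5.00): a=-0.2115, h=2.9925
θ=289°:   candidates: C₊=(-0.6250,1.8999) cross=11.354; C₋=(0.8665,-3.8963) cross=-11.354
θ=289°:   branch - wants cross < 0 → take C=(0.8665,-3.8963) (cross=-11.354)
θ=289°: ex = (C−B)/|BC| = (0.1803,-0.9836); ey = (0.9836,0.1803)
θ=289°: P = B + 2.04·ex + 2.26·ey = (2.9164,-2.5445)

θ=2°: 2.26 -2.74
θ=289°: 2.92 -2.54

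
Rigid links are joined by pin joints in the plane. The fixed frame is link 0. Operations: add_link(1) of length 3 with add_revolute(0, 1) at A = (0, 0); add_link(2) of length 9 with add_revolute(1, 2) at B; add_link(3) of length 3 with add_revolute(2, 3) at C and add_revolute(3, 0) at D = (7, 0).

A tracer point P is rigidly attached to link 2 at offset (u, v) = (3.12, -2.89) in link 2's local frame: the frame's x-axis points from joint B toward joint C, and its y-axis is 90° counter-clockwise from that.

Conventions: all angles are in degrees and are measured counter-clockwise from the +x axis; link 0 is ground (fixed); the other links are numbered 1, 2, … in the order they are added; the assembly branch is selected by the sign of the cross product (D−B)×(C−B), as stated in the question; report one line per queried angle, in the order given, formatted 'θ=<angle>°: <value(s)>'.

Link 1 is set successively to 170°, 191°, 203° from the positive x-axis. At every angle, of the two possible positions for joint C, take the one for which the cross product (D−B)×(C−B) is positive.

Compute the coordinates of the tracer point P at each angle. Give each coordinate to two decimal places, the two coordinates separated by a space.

A=(0,0), D=(7.00,0)
θ=170°: B = A + 3.00·(cos170°, sin170°) = (-2.9544, 0.5209)
θ=170°: |BD| = 9.9680
θ=170°: circle(B,9.00) ∩ circle(D,3.00): a=8.5956, h=2.6676
θ=170°:   candidates: C₊=(5.7688,2.7357) cross=26.591; C₋=(5.4900,-2.5923) cross=-26.591
θ=170°:   branch + wants cross > 0 → take C=(5.7688,2.7357) (cross=26.591)
θ=170°: ex = (C−B)/|BC| = (0.9692,0.2461); ey = (-0.2461,0.9692)
θ=170°: P = B + 3.12·ex + -2.89·ey = (0.7808,-1.5124)
θ=191°: B = A + 3.00·(cos191°, sin191°) = (-2.9449, -0.5724)
θ=191°: |BD| = 9.9613
θ=191°: circle(B,9.00) ∩ circle(D,3.00): a=8.5946, h=2.6706
θ=191°:   candidates: C₊=(5.4821,2.5877) cross=26.603; C₋=(5.7890,-2.7447) cross=-26.603
θ=191°:   branch + wants cross > 0 → take C=(5.4821,2.5877) (cross=26.603)
θ=191°: ex = (C−B)/|BC| = (0.9363,0.3511); ey = (-0.3511,0.9363)
θ=191°: P = B + 3.12·ex + -2.89·ey = (0.9912,-2.1829)
θ=203°: B = A + 3.00·(cos203°, sin203°) = (-2.7615, -1.1722)
θ=203°: |BD| = 9.8316
θ=203°: circle(B,9.00) ∩ circle(D,3.00): a=8.5775, h=2.7253
θ=203°:   candidates: C₊=(5.4298,2.5563) cross=26.794; C₋=(6.0797,-2.8554) cross=-26.794
θ=203°:   branch + wants cross > 0 → take C=(5.4298,2.5563) (cross=26.794)
θ=203°: ex = (C−B)/|BC| = (0.9102,0.4143); ey = (-0.4143,0.9102)
θ=203°: P = B + 3.12·ex + -2.89·ey = (1.2754,-2.5100)

θ=170°: 0.78 -1.51
θ=191°: 0.99 -2.18
θ=203°: 1.28 -2.51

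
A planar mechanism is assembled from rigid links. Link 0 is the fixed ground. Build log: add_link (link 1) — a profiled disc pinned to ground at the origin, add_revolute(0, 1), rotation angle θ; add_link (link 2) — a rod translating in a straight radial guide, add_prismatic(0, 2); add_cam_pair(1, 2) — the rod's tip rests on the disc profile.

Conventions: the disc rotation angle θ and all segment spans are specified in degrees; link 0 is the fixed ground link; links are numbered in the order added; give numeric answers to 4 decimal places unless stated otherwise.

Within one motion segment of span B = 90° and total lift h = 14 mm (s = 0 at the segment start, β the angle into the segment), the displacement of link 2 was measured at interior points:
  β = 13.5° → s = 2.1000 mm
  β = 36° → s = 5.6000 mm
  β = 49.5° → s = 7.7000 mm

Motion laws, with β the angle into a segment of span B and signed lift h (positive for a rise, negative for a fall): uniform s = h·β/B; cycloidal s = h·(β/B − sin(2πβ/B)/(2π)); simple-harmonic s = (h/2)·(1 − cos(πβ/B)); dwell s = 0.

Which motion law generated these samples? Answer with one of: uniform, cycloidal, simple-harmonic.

candidates at β/B = r: uniform s = h·r (linear in β); cycloidal s = h·(r − sin(2πr)/(2π)); simple-harmonic s = (h/2)(1 − cos(πr))
β=13.5°: printed 2.1000 | uniform 2.1000, cycloidal 0.2974, simple-harmonic 0.7630
β=36°: printed 5.6000 | uniform 5.6000, cycloidal 4.2903, simple-harmonic 4.8369
β=49.5°: printed 7.7000 | uniform 7.7000, cycloidal 8.3885, simple-harmonic 8.0950
only one law matches every sample → uniform

uniform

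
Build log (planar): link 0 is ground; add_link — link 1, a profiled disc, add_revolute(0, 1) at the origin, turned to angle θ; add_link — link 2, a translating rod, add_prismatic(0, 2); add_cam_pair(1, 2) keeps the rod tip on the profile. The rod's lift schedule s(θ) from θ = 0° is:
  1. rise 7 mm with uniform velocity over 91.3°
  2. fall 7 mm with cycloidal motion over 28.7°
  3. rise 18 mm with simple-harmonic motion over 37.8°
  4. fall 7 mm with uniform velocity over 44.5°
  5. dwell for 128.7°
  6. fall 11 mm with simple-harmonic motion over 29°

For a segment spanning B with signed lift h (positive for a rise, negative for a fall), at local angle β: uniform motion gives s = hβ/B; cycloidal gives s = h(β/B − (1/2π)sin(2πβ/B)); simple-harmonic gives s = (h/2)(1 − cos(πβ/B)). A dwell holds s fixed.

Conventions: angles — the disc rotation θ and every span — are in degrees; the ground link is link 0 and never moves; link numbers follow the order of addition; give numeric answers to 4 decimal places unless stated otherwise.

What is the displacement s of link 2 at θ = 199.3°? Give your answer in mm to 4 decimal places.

seg 1 [0°–91.3°] uniform, h=7: full span → s += 7 → s = 7.0000
seg 2 [91.3°–120°] cycloidal, h=-7: full span → s += -7 → s = 0.0000
seg 3 [120°–157.8°] simple-harmonic, h=18: full span → s += 18 → s = 18.0000
seg 4 [157.8°–202.3°] uniform, h=-7: θ=199.3° here. β=41.5, B=44.5. -7·41.5/44.5 = -6.5281 → s = 11.4719

11.4719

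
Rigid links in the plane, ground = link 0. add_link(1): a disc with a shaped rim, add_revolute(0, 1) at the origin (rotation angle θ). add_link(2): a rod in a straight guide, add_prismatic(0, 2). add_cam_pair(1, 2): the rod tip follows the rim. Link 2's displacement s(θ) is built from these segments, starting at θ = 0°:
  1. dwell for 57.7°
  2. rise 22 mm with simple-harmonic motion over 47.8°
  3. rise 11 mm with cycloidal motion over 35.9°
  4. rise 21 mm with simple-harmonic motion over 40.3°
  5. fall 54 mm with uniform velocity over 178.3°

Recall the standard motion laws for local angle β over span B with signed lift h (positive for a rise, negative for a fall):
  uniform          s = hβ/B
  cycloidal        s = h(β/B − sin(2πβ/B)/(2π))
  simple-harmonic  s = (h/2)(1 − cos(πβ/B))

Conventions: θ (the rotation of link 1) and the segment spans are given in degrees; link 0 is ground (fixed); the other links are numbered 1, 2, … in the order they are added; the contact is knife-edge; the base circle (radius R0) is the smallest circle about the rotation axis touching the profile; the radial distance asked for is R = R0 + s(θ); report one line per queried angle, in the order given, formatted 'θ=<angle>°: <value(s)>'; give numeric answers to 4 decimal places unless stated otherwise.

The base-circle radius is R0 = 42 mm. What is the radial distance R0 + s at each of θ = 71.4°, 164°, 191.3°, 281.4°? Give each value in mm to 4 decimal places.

segment 1 (0° to 57.7°, dwell): s unchanged at 0.0000
θ = 71.4° falls in segment 2 (57.7° to 105.5°, simple-harmonic, h = 22): β = 71.4 − 57.7 = 13.7°, B = 47.8°; Δs = 22/2·(1 − cos(π·0.2866)) = 4.1659; s = 0.0000 + 4.1659 = 4.1659
segment 2 (57.7° to 105.5°, simple-harmonic, h = 22) is passed completely: s = 0.0000 + (22) = 22.0000
segment 3 (105.5° to 141.4°, cycloidal, h = 11) is passed completely: s = 22.0000 + (11) = 33.0000
θ = 164° falls in segment 4 (141.4° to 181.7°, simple-harmonic, h = 21): β = 164 − 141.4 = 22.6°, B = 40.3°; Δs = 21/2·(1 − cos(π·0.5608)) = 12.4932; s = 33.0000 + 12.4932 = 45.4932
segment 4 (141.4° to 181.7°, simple-harmonic, h = 21) is passed completely: s = 33.0000 + (21) = 54.0000
θ = 191.3° falls in segment 5 (181.7° to 360°, uniform, h = -54): β = 191.3 − 181.7 = 9.6°, B = 178.3°; Δs = -54·9.6/178.3 = -2.9075; s = 54.0000 − 2.9075 = 51.0925
θ = 281.4° falls in segment 5 (181.7° to 360°, uniform, h = -54): β = 281.4 − 181.7 = 99.7°, B = 178.3°; Δs = -54·99.7/178.3 = -30.1952; s = 54.0000 − 30.1952 = 23.8048
θ=71.4°: R = R0 + s = 42 + 4.1659 = 46.1659
θ=164°: R = R0 + s = 42 + 45.4932 = 87.4932
θ=191.3°: R = R0 + s = 42 + 51.0925 = 93.0925
θ=281.4°: R = R0 + s = 42 + 23.8048 = 65.8048

θ=71.4°: 46.1659
θ=164°: 87.4932
θ=191.3°: 93.0925
θ=281.4°: 65.8048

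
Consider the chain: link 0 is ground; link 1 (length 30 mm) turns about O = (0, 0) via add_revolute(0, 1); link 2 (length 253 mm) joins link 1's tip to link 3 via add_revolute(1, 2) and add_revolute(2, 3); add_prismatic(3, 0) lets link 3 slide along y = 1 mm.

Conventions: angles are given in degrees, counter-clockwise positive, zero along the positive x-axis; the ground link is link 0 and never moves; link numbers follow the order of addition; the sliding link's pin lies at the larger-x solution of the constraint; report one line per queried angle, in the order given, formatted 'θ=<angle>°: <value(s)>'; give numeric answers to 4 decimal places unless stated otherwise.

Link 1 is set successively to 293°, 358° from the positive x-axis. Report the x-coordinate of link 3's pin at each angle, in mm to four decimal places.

geometry: r = 30 mm, L = 253 mm, e = 1 mm
θ=293°: crank pin P = (r cos θ, r sin θ) = (11.721934, -27.615146)
θ=293°: h = r sin θ − e = -27.615146 − 1 = -28.615146
θ=293°: x = r cos θ + √(L² − h²) = 11.721934 + 251.376557 = 263.098491
θ=358°: crank pin P = (r cos θ, r sin θ) = (29.981725, -1.046985)
θ=358°: h = r sin θ − e = -1.046985 − 1 = -2.046985
θ=358°: x = r cos θ + √(L² − h²) = 29.981725 + 252.991719 = 282.973444

θ=293°: 263.0985
θ=358°: 282.9734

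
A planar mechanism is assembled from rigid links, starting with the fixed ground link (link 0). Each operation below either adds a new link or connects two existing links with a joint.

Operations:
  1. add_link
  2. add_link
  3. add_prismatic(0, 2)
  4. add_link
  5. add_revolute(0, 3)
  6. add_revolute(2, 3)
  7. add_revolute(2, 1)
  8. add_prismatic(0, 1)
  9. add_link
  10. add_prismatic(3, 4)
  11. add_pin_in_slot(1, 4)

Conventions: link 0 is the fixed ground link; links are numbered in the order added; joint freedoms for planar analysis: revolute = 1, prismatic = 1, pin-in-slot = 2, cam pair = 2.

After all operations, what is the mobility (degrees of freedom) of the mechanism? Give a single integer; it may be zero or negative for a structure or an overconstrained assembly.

L=1 J1=0 J2=0
add link → L=2 J1=0 J2=0
add link → L=3 J1=0 J2=0
P@0,2 dof=1 J1 → L=3 J1=1 J2=0
add link → L=4 J1=1 J2=0
R@0,3 dof=1 J1 → L=4 J1=2 J2=0
R@2,3 dof=1 J1 → L=4 J1=3 J2=0
R@2,1 dof=1 J1 → L=4 J1=4 J2=0
P@0,1 dof=1 J1 → L=4 J1=5 J2=0
add link → L=5 J1=5 J2=0
P@3,4 dof=1 J1 → L=5 J1=6 J2=0
PS@1,4 dof=2 J2 → L=5 J1=6 J2=1
M=3(L−1)−2J1−J2=3·4−2·6−1=-1

M = -1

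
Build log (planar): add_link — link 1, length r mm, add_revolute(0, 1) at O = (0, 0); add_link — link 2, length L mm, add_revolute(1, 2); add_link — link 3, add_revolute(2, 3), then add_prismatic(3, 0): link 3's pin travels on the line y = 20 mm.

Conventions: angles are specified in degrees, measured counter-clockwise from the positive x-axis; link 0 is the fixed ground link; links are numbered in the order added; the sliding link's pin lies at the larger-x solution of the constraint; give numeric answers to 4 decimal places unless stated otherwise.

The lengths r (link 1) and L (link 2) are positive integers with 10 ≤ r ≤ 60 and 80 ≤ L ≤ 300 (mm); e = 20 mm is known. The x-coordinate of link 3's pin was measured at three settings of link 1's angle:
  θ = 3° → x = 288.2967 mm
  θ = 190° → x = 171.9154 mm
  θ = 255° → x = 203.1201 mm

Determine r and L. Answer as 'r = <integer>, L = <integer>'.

constraint per measurement: (x − r cos θ)² + (r sin θ − e)² = L²
subtracting the θ₁ and θ₂ equations cancels the r² and L² terms:
r = (x₁² − x₂²) / (2[(x₁cos θ₁ + e sin θ₁) − (x₂cos θ₂ + e sin θ₂)]) = 58.0000 → r = 58
L² = (x₁ − r cos θ₁)² + (r sin θ₁ − e)² = 53360.9823 → L = 231.0000 → L = 231
check at θ₃=255°: x = 203.1201 (printed 203.1201) ✓

r = 58, L = 231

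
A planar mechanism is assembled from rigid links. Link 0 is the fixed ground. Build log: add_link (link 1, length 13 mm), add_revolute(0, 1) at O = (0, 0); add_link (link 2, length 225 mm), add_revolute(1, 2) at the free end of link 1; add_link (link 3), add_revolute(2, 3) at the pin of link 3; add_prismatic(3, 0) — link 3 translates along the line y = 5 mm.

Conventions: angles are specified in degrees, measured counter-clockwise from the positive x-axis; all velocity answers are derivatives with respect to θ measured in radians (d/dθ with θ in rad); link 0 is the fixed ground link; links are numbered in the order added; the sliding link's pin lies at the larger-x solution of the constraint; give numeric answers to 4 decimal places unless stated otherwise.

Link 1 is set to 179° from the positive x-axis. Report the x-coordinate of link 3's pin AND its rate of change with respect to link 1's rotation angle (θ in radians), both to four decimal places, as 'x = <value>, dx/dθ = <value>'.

geometry: r = 13 mm, L = 225 mm, e = 5 mm
crank pin P = (r cos θ, r sin θ) = (-12.998020, 0.226881)
h = r sin θ − e = 0.226881 − 5 = -4.773119
x = r cos θ + √(L² − h²) = -12.998020 + 224.949366 = 211.951346
dx/dθ = −r sin θ − h·r cos θ/√(L² − h²) (θ in radians; h = -4.773119) = -0.502682

x = 211.9513, dx/dθ = -0.5027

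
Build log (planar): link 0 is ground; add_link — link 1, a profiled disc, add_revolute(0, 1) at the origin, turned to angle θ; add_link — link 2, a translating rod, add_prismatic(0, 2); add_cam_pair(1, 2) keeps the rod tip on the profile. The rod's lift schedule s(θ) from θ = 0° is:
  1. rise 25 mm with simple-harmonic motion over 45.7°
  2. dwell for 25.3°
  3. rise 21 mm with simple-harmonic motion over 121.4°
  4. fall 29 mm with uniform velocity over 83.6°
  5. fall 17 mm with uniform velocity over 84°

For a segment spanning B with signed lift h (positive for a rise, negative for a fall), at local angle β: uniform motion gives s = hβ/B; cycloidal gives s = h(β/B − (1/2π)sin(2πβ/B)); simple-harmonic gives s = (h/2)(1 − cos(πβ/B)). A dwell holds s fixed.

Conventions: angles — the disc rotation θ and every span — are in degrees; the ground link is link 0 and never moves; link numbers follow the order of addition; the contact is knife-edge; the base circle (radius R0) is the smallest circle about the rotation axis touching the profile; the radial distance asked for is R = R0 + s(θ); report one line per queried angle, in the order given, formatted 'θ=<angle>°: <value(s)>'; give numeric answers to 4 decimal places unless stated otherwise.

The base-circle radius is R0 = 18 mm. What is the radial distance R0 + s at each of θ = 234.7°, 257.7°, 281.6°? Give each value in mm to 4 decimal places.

seg 1 [0°–45.7°] simple-harmonic, h=25: full span → s += 25 → s = 25.0000
seg 2 [45.7°–71°] dwell: s stays 25.0000
seg 3 [71°–192.4°] simple-harmonic, h=21: full span → s += 21 → s = 46.0000
seg 4 [192.4°–276°] uniform, h=-29: θ=234.7° here. β=42.3, B=83.6. -29·42.3/83.6 = -14.6734 → s = 31.3266
seg 4 [192.4°–276°] uniform, h=-29: θ=257.7° here. β=65.3, B=83.6. -29·65.3/83.6 = -22.6519 → s = 23.3481
seg 4 [192.4°–276°] uniform, h=-29: full span → s += -29 → s = 17.0000
seg 5 [276°–360°] uniform, h=-17: θ=281.6° here. β=5.6, B=84. -17·5.6/84 = -1.1333 → s = 15.8667
θ=234.7°: R = R0 + s = 18 + 31.3266 = 49.3266
θ=257.7°: R = R0 + s = 18 + 23.3481 = 41.3481
θ=281.6°: R = R0 + s = 18 + 15.8667 = 33.8667

θ=234.7°: 49.3266
θ=257.7°: 41.3481
θ=281.6°: 33.8667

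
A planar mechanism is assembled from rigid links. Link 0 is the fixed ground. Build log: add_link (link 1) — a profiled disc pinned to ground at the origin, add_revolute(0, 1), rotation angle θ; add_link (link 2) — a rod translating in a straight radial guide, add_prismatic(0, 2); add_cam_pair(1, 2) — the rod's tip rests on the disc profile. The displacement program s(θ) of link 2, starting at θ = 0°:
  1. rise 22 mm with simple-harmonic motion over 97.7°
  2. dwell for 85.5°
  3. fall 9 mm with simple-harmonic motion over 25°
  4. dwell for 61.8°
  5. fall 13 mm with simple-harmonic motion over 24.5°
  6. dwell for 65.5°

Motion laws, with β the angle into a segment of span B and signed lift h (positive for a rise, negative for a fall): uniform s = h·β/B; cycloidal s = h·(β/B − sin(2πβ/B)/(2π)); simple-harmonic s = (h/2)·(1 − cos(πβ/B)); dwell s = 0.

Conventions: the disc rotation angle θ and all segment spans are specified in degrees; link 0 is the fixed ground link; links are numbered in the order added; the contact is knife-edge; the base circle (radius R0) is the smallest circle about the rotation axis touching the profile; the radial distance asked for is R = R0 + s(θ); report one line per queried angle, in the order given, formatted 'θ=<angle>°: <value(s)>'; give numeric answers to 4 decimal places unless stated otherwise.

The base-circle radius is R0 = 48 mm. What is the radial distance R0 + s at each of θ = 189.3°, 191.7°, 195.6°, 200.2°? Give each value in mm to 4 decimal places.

seg 1 [0°–97.7°] simple-harmonic, h=22: full span → s += 22 → s = 22.0000
seg 2 [97.7°–183.2°] dwell: s stays 22.0000
seg 3 [183.2°–208.2°] simple-harmonic, h=-9: θ=189.3° here. β=6.1, B=25. -9/2·(1 − cos(π·0.2440)) = -1.2586 → s = 20.7414
seg 3 [183.2°–208.2°] simple-harmonic, h=-9: θ=191.7° here. β=8.5, B=25. -9/2·(1 − cos(π·0.3400)) = -2.3321 → s = 19.6679
seg 3 [183.2°–208.2°] simple-harmonic, h=-9: θ=195.6° here. β=12.4, B=25. -9/2·(1 − cos(π·0.4960)) = -4.4435 → s = 17.5565
seg 3 [183.2°–208.2°] simple-harmonic, h=-9: θ=200.2° here. β=17, B=25. -9/2·(1 − cos(π·0.6800)) = -6.9112 → s = 15.0888
θ=189.3°: R = R0 + s = 48 + 20.7414 = 68.7414
θ=191.7°: R = R0 + s = 48 + 19.6679 = 67.6679
θ=195.6°: R = R0 + s = 48 + 17.5565 = 65.5565
θ=200.2°: R = R0 + s = 48 + 15.0888 = 63.0888

θ=189.3°: 68.7414
θ=191.7°: 67.6679
θ=195.6°: 65.5565
θ=200.2°: 63.0888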